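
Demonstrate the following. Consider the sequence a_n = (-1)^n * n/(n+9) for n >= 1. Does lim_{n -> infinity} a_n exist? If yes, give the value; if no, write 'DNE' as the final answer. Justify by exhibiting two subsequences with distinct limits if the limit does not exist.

Examine the behaviour of a_n along subsequences.
a_{2k} = 2k/(2k+9) -> 1. a_{2k+1} = -(2k+1)/(2k+10) -> -1.
Since these two subsequential limits are 1 and -1, distinct, the full sequence cannot converge (a convergent sequence has all subsequences tending to the same limit). So lim a_n does not exist.

DNE


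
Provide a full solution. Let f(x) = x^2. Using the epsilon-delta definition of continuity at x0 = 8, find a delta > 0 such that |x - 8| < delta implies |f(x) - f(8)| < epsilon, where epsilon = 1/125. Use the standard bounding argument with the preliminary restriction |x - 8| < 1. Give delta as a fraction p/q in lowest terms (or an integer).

Factor: |x^2 - (8)^2| = |x - 8| * |x + 8|.
Impose |x - 8| < 1 first. Then |x + 8| = |(x - 8) + 2*(8)| <= |x - 8| + 2*|8| < 1 + 16 = 17.
So |x^2 - (8)^2| < delta * 17.
We need delta * 17 <= 1/125, i.e. delta <= 1/125/17 = 1/2125.
Since 1/2125 < 1, this is tighter than 1; take delta = 1/2125.
So delta = 1/2125 works.

1/2125


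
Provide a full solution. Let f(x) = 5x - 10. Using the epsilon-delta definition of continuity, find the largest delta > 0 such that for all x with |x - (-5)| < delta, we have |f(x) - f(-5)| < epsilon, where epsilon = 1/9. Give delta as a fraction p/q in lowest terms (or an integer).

We compute f(-5) = 5*(-5) - 10 = -35.
|f(x) - f(-5)| = |5x - 10 - (-35)| = |5(x - (-5))| = 5|x - (-5)|.
We need 5|x - (-5)| < 1/9, i.e. |x - (-5)| < 1/9 / 5 = 1/45.
So any delta <= 1/45 works. Conversely, if delta > 1/45, then x = -5 + 1/45 satisfies |x - (-5)| = 1/45 < delta but |f(x) - f(-5)| = 5 * 1/45 = 1/9, which is not < 1/9; so no larger delta works.
Hence the largest such delta is 1/45.

1/45


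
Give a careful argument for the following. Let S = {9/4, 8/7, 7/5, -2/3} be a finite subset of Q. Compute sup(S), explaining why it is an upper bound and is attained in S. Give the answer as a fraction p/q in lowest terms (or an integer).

S is finite, so sup(S) = max(S).
Sorted decreasing:
9/4, 7/5, 8/7, -2/3
The extremum is 9/4.
For every x in S, x <= 9/4. And 9/4 is in S, so it is attained.
Therefore sup(S) = 9/4.

9/4


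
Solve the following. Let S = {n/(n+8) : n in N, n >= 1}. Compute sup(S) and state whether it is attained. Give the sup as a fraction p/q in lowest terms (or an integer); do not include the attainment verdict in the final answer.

Analysis:
- Values: 1/9, 1/5, 3/11, 1/3, ... strictly increasing.
- Minimum is 1/9 (n=1); inf = 1/9 (attained).
- n/(n+8) = 1 - 8/(n+8) -> 1 from below as n -> infinity, and never equals 1.
- So sup = 1 (not attained).
Conclusion: sup(S) = 1, not attained in S.

1


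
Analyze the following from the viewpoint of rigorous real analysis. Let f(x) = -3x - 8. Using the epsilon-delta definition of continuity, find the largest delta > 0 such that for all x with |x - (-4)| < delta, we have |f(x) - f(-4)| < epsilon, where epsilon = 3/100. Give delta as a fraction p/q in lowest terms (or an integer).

We compute f(-4) = -3*(-4) - 8 = 4.
|f(x) - f(-4)| = |-3x - 8 - (4)| = |-3(x - (-4))| = 3|x - (-4)|.
We need 3|x - (-4)| < 3/100, i.e. |x - (-4)| < 3/100 / 3 = 1/100.
So any delta <= 1/100 works. Conversely, if delta > 1/100, then x = -4 + 1/100 satisfies |x - (-4)| = 1/100 < delta but |f(x) - f(-4)| = 3 * 1/100 = 3/100, which is not < 3/100; so no larger delta works.
Hence the largest such delta is 1/100.

1/100


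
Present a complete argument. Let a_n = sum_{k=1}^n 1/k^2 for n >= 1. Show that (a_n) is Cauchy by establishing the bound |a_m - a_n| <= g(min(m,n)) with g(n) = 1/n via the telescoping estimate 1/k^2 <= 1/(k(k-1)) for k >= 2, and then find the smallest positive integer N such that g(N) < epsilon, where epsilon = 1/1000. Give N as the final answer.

For m > n >= 1: |a_m - a_n| = sum_{k=n+1}^m 1/k^2.
Use 1/k^2 <= 1/(k(k-1)) = 1/(k-1) - 1/k for k >= 2:
sum_{k=n+1}^m 1/k^2 <= sum_{k=n+1}^m (1/(k-1) - 1/k) = 1/n - 1/m <= 1/n.
By symmetry the same bound holds with n,m swapped, so |a_m - a_n| <= 1/min(m,n) = g(min(m,n)). Since g(n) -> 0, (a_n) is Cauchy.
Now solve g(N) < 1/1000: 1/N < 1/1000 <=> N > 1/(1/1000) = 1000.
The smallest integer strictly greater than 1000 is N = 1001.
Check: g(1001) = 1/1001 < 1/1000; g(1000) = 1/1000 >= 1/1000. So N = 1001.

1001


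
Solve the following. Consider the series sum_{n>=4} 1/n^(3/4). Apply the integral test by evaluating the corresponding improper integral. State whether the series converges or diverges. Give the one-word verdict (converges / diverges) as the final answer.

Let f(x) = x^(-3/4). Then f is positive, continuous, and decreasing on [4, infinity), so the integral test applies.
Compute the improper integral int_{4}^infinity f(x) dx:
  antiderivative F(x) = 4*x^(1/4).
  As x -> infinity, F(x) -> infinity (since p = 3/4 < 1).
  So the integral diverges. By the integral test, the series diverges.

diverges


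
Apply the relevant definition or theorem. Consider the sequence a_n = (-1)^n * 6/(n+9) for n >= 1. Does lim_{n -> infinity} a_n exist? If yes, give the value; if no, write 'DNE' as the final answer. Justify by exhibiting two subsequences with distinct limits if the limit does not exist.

Examine the behaviour of a_n along subsequences.
Even-n subsequence a_{2k} = 6/(2k+9) -> 0. Odd-n subsequence a_{2k+1} = -6/(2k+10) -> 0. Both tend to 0, which suggests the limit is 0; verify directly.
|a_n - 0| = 6/(n+9) < 6/n for every n >= 1.
Given epsilon > 0, choose a positive integer N > 6/epsilon. Then for all n >= N, |a_n| < 6/n <= 6/N < epsilon.
So by the definition of the limit, lim a_n exists and equals 0.

0


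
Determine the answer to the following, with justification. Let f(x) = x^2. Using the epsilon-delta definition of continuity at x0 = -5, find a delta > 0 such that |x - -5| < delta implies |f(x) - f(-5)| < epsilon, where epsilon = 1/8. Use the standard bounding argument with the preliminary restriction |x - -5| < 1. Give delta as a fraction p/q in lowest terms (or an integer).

Factor: |x^2 - (-5)^2| = |x - -5| * |x + -5|.
Impose |x - -5| < 1 first. Then |x + -5| = |(x - -5) + 2*(-5)| <= |x - -5| + 2*|-5| < 1 + 10 = 11.
So |x^2 - (-5)^2| < delta * 11.
We need delta * 11 <= 1/8, i.e. delta <= 1/8/11 = 1/88.
Since 1/88 < 1, this is tighter than 1; take delta = 1/88.
So delta = 1/88 works.

1/88


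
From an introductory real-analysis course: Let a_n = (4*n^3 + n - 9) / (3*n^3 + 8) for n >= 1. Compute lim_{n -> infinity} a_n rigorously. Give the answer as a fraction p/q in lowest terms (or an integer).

Divide numerator and denominator by n^3, the highest power:
numerator / n^3 = 4 + n^(-2) - 9/n^3
denominator / n^3 = 3 + 8/n^3
As n -> infinity, all terms of the form c/n^k (k >= 1) tend to 0.
So numerator / n^3 -> 4 and denominator / n^3 -> 3.
Therefore lim a_n = 4/3.

4/3


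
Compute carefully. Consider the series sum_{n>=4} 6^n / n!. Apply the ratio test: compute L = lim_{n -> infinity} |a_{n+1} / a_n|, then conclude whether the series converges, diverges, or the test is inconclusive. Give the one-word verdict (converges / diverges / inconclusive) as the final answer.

Let a_n denote the general term. Form the ratio a_{n+1}/a_n and simplify:
a_{n+1}/a_n = 6/(n + 1)
Take the limit as n -> infinity: L = 0.
Since L = 0 < 1, the ratio test implies the series converges.

converges


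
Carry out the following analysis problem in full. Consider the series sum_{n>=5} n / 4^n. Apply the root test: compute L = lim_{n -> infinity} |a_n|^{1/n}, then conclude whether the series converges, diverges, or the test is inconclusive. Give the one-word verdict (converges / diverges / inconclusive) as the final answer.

Let a_n denote the general term. Form |a_n|^(1/n) and simplify:
|a_n|^(1/n) = n^(1/n)/4
Take the limit as n -> infinity: L = 1/4.
Since L = 1/4 < 1, the root test implies convergence.

converges


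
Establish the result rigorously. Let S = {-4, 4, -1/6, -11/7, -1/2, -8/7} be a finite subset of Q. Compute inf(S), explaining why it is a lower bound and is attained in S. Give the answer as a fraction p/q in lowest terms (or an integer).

S is finite, so inf(S) = min(S).
Sorted increasing:
-4, -11/7, -8/7, -1/2, -1/6, 4
The extremum is -4.
For every x in S, x >= -4. And -4 is in S, so it is attained.
Therefore inf(S) = -4.

-4


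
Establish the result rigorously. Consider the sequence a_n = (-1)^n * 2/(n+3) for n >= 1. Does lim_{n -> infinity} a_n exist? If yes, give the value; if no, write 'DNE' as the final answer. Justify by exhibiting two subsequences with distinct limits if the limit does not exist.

Examine the behaviour of a_n along subsequences.
Even-n subsequence a_{2k} = 2/(2k+3) -> 0. Odd-n subsequence a_{2k+1} = -2/(2k+4) -> 0. Both tend to 0, which suggests the limit is 0; verify directly.
|a_n - 0| = 2/(n+3) < 2/n for every n >= 1.
Given epsilon > 0, choose a positive integer N > 2/epsilon. Then for all n >= N, |a_n| < 2/n <= 2/N < epsilon.
So by the definition of the limit, lim a_n exists and equals 0.

0


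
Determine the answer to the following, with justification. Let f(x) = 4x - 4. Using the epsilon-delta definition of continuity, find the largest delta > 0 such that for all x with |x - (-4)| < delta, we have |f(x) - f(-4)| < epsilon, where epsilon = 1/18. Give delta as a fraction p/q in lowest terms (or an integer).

We compute f(-4) = 4*(-4) - 4 = -20.
|f(x) - f(-4)| = |4x - 4 - (-20)| = |4(x - (-4))| = 4|x - (-4)|.
We need 4|x - (-4)| < 1/18, i.e. |x - (-4)| < 1/18 / 4 = 1/72.
So any delta <= 1/72 works. Conversely, if delta > 1/72, then x = -4 + 1/72 satisfies |x - (-4)| = 1/72 < delta but |f(x) - f(-4)| = 4 * 1/72 = 1/18, which is not < 1/18; so no larger delta works.
Hence the largest such delta is 1/72.

1/72


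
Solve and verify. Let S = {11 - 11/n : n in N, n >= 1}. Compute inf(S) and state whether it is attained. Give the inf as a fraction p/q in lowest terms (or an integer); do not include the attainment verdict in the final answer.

Analysis:
- Values: 0, 11/2, 22/3, 33/4, ... strictly increasing.
- Minimum is 0 (n=1); inf = 0 (attained).
- 11 - 11/n -> 11 from below; sup = 11, not attained.
Conclusion: inf(S) = 0, attained in S.

0


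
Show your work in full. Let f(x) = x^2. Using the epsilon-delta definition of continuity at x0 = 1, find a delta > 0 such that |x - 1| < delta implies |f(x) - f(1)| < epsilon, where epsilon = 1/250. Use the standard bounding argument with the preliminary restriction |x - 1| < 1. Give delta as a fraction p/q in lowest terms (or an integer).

Factor: |x^2 - (1)^2| = |x - 1| * |x + 1|.
Impose |x - 1| < 1 first. Then |x + 1| = |(x - 1) + 2*(1)| <= |x - 1| + 2*|1| < 1 + 2 = 3.
So |x^2 - (1)^2| < delta * 3.
We need delta * 3 <= 1/250, i.e. delta <= 1/250/3 = 1/750.
Since 1/750 < 1, this is tighter than 1; take delta = 1/750.
So delta = 1/750 works.

1/750


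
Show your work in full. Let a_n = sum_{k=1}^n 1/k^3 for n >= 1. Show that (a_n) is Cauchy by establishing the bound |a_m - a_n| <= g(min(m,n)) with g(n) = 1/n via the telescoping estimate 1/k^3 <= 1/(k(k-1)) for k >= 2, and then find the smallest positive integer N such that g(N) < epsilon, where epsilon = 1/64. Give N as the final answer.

For m > n >= 1: |a_m - a_n| = sum_{k=n+1}^m 1/k^3.
Use 1/k^3 <= 1/(k(k-1)) = 1/(k-1) - 1/k for k >= 2 (which holds since k^3 >= k^2 >= k(k-1) for k >= 2):
sum_{k=n+1}^m 1/k^3 <= sum_{k=n+1}^m (1/(k-1) - 1/k) = 1/n - 1/m <= 1/n.
By symmetry the same bound holds with n,m swapped, so |a_m - a_n| <= 1/min(m,n) = g(min(m,n)). Since g(n) -> 0, (a_n) is Cauchy.
Now solve g(N) < 1/64: 1/N < 1/64 <=> N > 1/(1/64) = 64.
The smallest integer strictly greater than 64 is N = 65.
Check: g(65) = 1/65 < 1/64; g(64) = 1/64 >= 1/64. So N = 65.

65


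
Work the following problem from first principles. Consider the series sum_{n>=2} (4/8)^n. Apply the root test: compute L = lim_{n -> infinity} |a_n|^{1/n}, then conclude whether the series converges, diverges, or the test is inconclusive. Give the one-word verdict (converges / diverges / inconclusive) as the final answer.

Let a_n denote the general term. Form |a_n|^(1/n) and simplify:
|a_n|^(1/n) = 1/2
Take the limit as n -> infinity: L = 1/2.
Since L = 1/2 < 1, the root test implies convergence.

converges


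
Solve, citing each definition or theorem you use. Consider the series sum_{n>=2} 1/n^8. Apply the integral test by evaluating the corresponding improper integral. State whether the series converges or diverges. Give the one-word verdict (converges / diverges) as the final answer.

Let f(x) = x^(-8). Then f is positive, continuous, and decreasing on [2, infinity), so the integral test applies.
Compute the improper integral int_{2}^infinity f(x) dx:
  antiderivative F(x) = -1/(7*x^7).
  As x -> infinity, F(x) -> 0 (since p = 8 > 1).
  So int = F(infinity) - F(2) = 0 - (-1/896) = 1/896.
  Finite, so by the integral test, the series converges.

converges


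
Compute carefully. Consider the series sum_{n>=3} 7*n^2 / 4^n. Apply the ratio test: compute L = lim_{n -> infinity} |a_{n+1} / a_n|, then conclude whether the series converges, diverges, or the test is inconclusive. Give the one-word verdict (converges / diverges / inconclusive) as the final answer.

Let a_n denote the general term. Form the ratio a_{n+1}/a_n and simplify:
a_{n+1}/a_n = (n + 1)^2/(4*n^2)
Take the limit as n -> infinity: L = 1/4.
Since L = 1/4 < 1, the ratio test implies the series converges.

converges


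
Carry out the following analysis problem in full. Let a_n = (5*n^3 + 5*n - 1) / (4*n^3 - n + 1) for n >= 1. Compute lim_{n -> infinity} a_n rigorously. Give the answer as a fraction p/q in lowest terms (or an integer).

Divide numerator and denominator by n^3, the highest power:
numerator / n^3 = 5 + 5/n^2 - 1/n^3
denominator / n^3 = 4 - 1/n^2 + n^(-3)
As n -> infinity, all terms of the form c/n^k (k >= 1) tend to 0.
So numerator / n^3 -> 5 and denominator / n^3 -> 4.
Therefore lim a_n = 5/4.

5/4


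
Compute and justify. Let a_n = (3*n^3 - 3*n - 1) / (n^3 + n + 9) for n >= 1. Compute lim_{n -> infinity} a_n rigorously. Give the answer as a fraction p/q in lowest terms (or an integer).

Divide numerator and denominator by n^3, the highest power:
numerator / n^3 = 3 - 3/n^2 - 1/n^3
denominator / n^3 = 1 + n^(-2) + 9/n^3
As n -> infinity, all terms of the form c/n^k (k >= 1) tend to 0.
So numerator / n^3 -> 3 and denominator / n^3 -> 1.
Therefore lim a_n = 3.

3


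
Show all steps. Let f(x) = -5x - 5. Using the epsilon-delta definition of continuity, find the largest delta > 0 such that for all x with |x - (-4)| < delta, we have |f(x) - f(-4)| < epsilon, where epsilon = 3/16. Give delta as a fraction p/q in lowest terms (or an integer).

We compute f(-4) = -5*(-4) - 5 = 15.
|f(x) - f(-4)| = |-5x - 5 - (15)| = |-5(x - (-4))| = 5|x - (-4)|.
We need 5|x - (-4)| < 3/16, i.e. |x - (-4)| < 3/16 / 5 = 3/80.
So any delta <= 3/80 works. Conversely, if delta > 3/80, then x = -4 + 3/80 satisfies |x - (-4)| = 3/80 < delta but |f(x) - f(-4)| = 5 * 3/80 = 3/16, which is not < 3/16; so no larger delta works.
Hence the largest such delta is 3/80.

3/80


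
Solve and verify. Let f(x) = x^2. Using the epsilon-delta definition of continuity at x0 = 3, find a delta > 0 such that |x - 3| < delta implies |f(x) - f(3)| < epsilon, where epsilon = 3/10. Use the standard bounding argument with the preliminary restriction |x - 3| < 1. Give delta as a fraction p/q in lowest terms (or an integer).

Factor: |x^2 - (3)^2| = |x - 3| * |x + 3|.
Impose |x - 3| < 1 first. Then |x + 3| = |(x - 3) + 2*(3)| <= |x - 3| + 2*|3| < 1 + 6 = 7.
So |x^2 - (3)^2| < delta * 7.
We need delta * 7 <= 3/10, i.e. delta <= 3/10/7 = 3/70.
Since 3/70 < 1, this is tighter than 1; take delta = 3/70.
So delta = 3/70 works.

3/70


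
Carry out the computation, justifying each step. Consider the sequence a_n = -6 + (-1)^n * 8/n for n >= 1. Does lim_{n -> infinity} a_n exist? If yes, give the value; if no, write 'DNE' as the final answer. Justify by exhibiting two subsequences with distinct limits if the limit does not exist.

Examine the behaviour of a_n along subsequences.
Even-n subsequence a_{2k} = -6 + 8/(2k) -> -6. Odd-n subsequence a_{2k+1} = -6 - 8/(2k+1) -> -6. Both tend to -6, which suggests the limit is -6; verify directly.
|a_n - (-6)| = |(-1)^n * 8/n| = 8/n for every n >= 1.
Given epsilon > 0, choose a positive integer N > 8/epsilon. Then for all n >= N, |a_n - (-6)| = 8/n <= 8/N < epsilon.
So by the definition of the limit, lim a_n exists and equals -6.

-6


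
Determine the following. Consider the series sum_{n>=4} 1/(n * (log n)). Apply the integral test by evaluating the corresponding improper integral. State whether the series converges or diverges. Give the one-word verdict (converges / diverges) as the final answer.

Let f(x) = 1/(x*log(x)). Then f is positive, continuous, and decreasing on [4, infinity), so the integral test applies.
Compute the improper integral int_{4}^infinity f(x) dx:
  antiderivative F(x) = log(log(x)).
  F(x) = log(log(x)) -> infinity as x -> infinity. The integral diverges, so by the integral test, the series diverges.

diverges


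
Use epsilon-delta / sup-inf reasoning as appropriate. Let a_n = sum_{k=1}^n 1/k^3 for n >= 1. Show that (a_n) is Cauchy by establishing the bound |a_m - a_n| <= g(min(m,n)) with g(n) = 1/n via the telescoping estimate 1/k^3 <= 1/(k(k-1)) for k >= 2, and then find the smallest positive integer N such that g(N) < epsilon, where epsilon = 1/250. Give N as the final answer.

For m > n >= 1: |a_m - a_n| = sum_{k=n+1}^m 1/k^3.
Use 1/k^3 <= 1/(k(k-1)) = 1/(k-1) - 1/k for k >= 2 (which holds since k^3 >= k^2 >= k(k-1) for k >= 2):
sum_{k=n+1}^m 1/k^3 <= sum_{k=n+1}^m (1/(k-1) - 1/k) = 1/n - 1/m <= 1/n.
By symmetry the same bound holds with n,m swapped, so |a_m - a_n| <= 1/min(m,n) = g(min(m,n)). Since g(n) -> 0, (a_n) is Cauchy.
Now solve g(N) < 1/250: 1/N < 1/250 <=> N > 1/(1/250) = 250.
The smallest integer strictly greater than 250 is N = 251.
Check: g(251) = 1/251 < 1/250; g(250) = 1/250 >= 1/250. So N = 251.

251


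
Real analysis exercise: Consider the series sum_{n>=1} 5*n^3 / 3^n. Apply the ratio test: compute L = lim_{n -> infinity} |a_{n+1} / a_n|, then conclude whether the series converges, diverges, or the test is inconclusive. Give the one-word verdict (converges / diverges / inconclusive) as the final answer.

Let a_n denote the general term. Form the ratio a_{n+1}/a_n and simplify:
a_{n+1}/a_n = (n + 1)^3/(3*n^3)
Take the limit as n -> infinity: L = 1/3.
Since L = 1/3 < 1, the ratio test implies the series converges.

converges


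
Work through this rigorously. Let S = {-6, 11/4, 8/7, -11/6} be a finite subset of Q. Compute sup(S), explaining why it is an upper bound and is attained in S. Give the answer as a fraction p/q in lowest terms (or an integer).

S is finite, so sup(S) = max(S).
Sorted decreasing:
11/4, 8/7, -11/6, -6
The extremum is 11/4.
For every x in S, x <= 11/4. And 11/4 is in S, so it is attained.
Therefore sup(S) = 11/4.

11/4


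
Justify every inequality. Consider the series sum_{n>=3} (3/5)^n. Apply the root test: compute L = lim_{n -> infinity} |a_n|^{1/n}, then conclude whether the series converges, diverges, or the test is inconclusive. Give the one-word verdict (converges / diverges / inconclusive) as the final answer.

Let a_n denote the general term. Form |a_n|^(1/n) and simplify:
|a_n|^(1/n) = 3/5
Take the limit as n -> infinity: L = 3/5.
Since L = 3/5 < 1, the root test implies convergence.

converges


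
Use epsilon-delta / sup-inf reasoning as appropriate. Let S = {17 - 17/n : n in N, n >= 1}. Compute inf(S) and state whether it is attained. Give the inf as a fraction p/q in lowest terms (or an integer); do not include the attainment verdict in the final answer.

Analysis:
- Values: 0, 17/2, 34/3, 51/4, ... strictly increasing.
- Minimum is 0 (n=1); inf = 0 (attained).
- 17 - 17/n -> 17 from below; sup = 17, not attained.
Conclusion: inf(S) = 0, attained in S.

0


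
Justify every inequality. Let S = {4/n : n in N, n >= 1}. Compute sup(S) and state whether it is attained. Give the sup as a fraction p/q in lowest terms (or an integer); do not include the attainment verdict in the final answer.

Analysis:
- Values: 4, 2, 4/3, 1, ... strictly decreasing.
- The maximum is 4 (n=1); sup = 4 (attained).
- The set is bounded below by 0; 4/n -> 0 so 0 is the greatest lower bound.
- 0 is not in the set, so inf = 0 is not attained.
Conclusion: sup(S) = 4, attained in S.

4


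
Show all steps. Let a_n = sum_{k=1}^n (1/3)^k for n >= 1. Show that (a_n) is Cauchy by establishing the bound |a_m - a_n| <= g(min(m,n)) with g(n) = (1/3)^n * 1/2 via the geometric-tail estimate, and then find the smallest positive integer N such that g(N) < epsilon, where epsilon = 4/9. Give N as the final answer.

For m > n >= 1: |a_m - a_n| = sum_{k=n+1}^m (1/3)^k < sum_{k=n+1}^infinity (1/3)^k = (1/3)^(n+1) / (1 - 1/3) = (1/3)^n * (1/3) * (3/2) = (1/3)^n * 1/2.
So g(n) = (1/3)^n / 2. Since g(n) -> 0, (a_n) is Cauchy.
Now solve g(N) < 4/9: (1/3)^N / 2 < 4/9 <=> 3^N > 1 / (2 * 4/9) = 9/8.
Check powers of 3: 3^0 = 1 <= 9/8, 3^1 = 3 > 9/8.
So the smallest such N is 1. Check: g(1) = 1/(2 * 3) = 1/6 < 4/9.

1


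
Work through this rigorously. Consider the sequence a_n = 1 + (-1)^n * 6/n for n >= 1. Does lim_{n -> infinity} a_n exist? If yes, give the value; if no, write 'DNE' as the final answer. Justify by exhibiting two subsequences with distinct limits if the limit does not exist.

Examine the behaviour of a_n along subsequences.
Even-n subsequence a_{2k} = 1 + 6/(2k) -> 1. Odd-n subsequence a_{2k+1} = 1 - 6/(2k+1) -> 1. Both tend to 1, which suggests the limit is 1; verify directly.
|a_n - 1| = |(-1)^n * 6/n| = 6/n for every n >= 1.
Given epsilon > 0, choose a positive integer N > 6/epsilon. Then for all n >= N, |a_n - 1| = 6/n <= 6/N < epsilon.
So by the definition of the limit, lim a_n exists and equals 1.

1


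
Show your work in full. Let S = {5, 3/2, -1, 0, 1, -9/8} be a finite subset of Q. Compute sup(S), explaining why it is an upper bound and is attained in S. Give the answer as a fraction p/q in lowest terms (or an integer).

S is finite, so sup(S) = max(S).
Sorted decreasing:
5, 3/2, 1, 0, -1, -9/8
The extremum is 5.
For every x in S, x <= 5. And 5 is in S, so it is attained.
Therefore sup(S) = 5.

5


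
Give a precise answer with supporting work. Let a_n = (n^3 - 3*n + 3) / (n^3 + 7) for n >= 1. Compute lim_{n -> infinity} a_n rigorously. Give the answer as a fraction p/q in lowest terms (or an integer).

Divide numerator and denominator by n^3, the highest power:
numerator / n^3 = 1 - 3/n^2 + 3/n^3
denominator / n^3 = 1 + 7/n^3
As n -> infinity, all terms of the form c/n^k (k >= 1) tend to 0.
So numerator / n^3 -> 1 and denominator / n^3 -> 1.
Therefore lim a_n = 1.

1


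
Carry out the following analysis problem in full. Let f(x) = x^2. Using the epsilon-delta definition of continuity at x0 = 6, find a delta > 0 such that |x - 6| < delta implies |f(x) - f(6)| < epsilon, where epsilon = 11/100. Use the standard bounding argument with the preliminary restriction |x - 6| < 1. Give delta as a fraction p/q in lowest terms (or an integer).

Factor: |x^2 - (6)^2| = |x - 6| * |x + 6|.
Impose |x - 6| < 1 first. Then |x + 6| = |(x - 6) + 2*(6)| <= |x - 6| + 2*|6| < 1 + 12 = 13.
So |x^2 - (6)^2| < delta * 13.
We need delta * 13 <= 11/100, i.e. delta <= 11/100/13 = 11/1300.
Since 11/1300 < 1, this is tighter than 1; take delta = 11/1300.
So delta = 11/1300 works.

11/1300


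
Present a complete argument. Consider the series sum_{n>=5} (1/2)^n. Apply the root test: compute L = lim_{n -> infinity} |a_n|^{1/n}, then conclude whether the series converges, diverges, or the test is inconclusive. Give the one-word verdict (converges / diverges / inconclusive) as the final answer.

Let a_n denote the general term. Form |a_n|^(1/n) and simplify:
|a_n|^(1/n) = 1/2
Take the limit as n -> infinity: L = 1/2.
Since L = 1/2 < 1, the root test implies convergence.

converges


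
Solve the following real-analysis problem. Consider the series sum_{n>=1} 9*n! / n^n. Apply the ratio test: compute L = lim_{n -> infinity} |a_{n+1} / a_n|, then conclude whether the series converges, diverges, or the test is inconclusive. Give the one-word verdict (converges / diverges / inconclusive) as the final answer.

Let a_n denote the general term. Form the ratio a_{n+1}/a_n and simplify:
a_{n+1}/a_n = (n/(n + 1))^n
Take the limit as n -> infinity: L = exp(-1).
Since L = exp(-1) < 1, the ratio test implies the series converges.

converges


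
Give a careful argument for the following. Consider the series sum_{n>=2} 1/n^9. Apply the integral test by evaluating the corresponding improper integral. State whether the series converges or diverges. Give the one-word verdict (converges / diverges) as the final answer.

Let f(x) = x^(-9). Then f is positive, continuous, and decreasing on [2, infinity), so the integral test applies.
Compute the improper integral int_{2}^infinity f(x) dx:
  antiderivative F(x) = -1/(8*x^8).
  As x -> infinity, F(x) -> 0 (since p = 9 > 1).
  So int = F(infinity) - F(2) = 0 - (-1/2048) = 1/2048.
  Finite, so by the integral test, the series converges.

converges


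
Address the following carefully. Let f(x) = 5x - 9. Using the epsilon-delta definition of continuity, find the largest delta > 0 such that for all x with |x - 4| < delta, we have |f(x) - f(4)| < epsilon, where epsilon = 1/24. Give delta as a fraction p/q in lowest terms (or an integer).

We compute f(4) = 5*(4) - 9 = 11.
|f(x) - f(4)| = |5x - 9 - (11)| = |5(x - 4)| = 5|x - 4|.
We need 5|x - 4| < 1/24, i.e. |x - 4| < 1/24 / 5 = 1/120.
So any delta <= 1/120 works. Conversely, if delta > 1/120, then x = 4 + 1/120 satisfies |x - 4| = 1/120 < delta but |f(x) - f(4)| = 5 * 1/120 = 1/24, which is not < 1/24; so no larger delta works.
Hence the largest such delta is 1/120.

1/120


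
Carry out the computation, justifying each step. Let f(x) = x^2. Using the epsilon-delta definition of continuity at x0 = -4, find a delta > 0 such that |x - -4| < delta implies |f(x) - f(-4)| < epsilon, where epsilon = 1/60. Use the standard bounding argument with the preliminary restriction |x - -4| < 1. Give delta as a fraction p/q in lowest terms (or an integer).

Factor: |x^2 - (-4)^2| = |x - -4| * |x + -4|.
Impose |x - -4| < 1 first. Then |x + -4| = |(x - -4) + 2*(-4)| <= |x - -4| + 2*|-4| < 1 + 8 = 9.
So |x^2 - (-4)^2| < delta * 9.
We need delta * 9 <= 1/60, i.e. delta <= 1/60/9 = 1/540.
Since 1/540 < 1, this is tighter than 1; take delta = 1/540.
So delta = 1/540 works.

1/540


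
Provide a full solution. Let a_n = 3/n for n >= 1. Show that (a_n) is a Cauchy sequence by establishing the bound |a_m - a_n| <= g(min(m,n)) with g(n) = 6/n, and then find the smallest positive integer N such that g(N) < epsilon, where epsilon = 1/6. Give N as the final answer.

For any m, n >= 1, by the triangle inequality:
|a_m - a_n| = |3/m - 3/n| <= 3*1/m + 3*1/n <= 6/min(m,n).
So g(n) = 6/n bounds the Cauchy difference. Since g(n) -> 0, (a_n) is Cauchy.
Now solve g(N) < 1/6: 6/N < 1/6 <=> N > 6 / (1/6) = 36.
The smallest integer strictly greater than 36 is N = 37.
Check: g(37) = 6/37 = 6/37 < 1/6; g(36) = 1/6 >= 1/6. So N = 37.

37


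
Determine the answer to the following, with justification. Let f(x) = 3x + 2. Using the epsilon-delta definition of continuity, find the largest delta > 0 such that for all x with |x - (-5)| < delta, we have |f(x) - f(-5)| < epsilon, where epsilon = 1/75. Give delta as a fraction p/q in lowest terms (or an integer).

We compute f(-5) = 3*(-5) + 2 = -13.
|f(x) - f(-5)| = |3x + 2 - (-13)| = |3(x - (-5))| = 3|x - (-5)|.
We need 3|x - (-5)| < 1/75, i.e. |x - (-5)| < 1/75 / 3 = 1/225.
So any delta <= 1/225 works. Conversely, if delta > 1/225, then x = -5 + 1/225 satisfies |x - (-5)| = 1/225 < delta but |f(x) - f(-5)| = 3 * 1/225 = 1/75, which is not < 1/75; so no larger delta works.
Hence the largest such delta is 1/225.

1/225


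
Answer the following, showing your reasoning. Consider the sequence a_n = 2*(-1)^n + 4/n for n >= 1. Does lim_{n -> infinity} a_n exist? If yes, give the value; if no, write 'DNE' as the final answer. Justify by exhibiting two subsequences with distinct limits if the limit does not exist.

Examine the behaviour of a_n along subsequences.
a_{2k} = 2 + 4/(2k) -> 2. a_{2k+1} = -2 + 4/(2k+1) -> -2.
Since these two subsequential limits are 2 and -2, distinct, the full sequence cannot converge (a convergent sequence has all subsequences tending to the same limit). So lim a_n does not exist.

DNE


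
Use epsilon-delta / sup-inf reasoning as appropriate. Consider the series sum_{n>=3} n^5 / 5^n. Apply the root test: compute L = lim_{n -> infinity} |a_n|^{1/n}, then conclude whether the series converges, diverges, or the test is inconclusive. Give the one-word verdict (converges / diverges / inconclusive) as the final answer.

Let a_n denote the general term. Form |a_n|^(1/n) and simplify:
|a_n|^(1/n) = n^(5/n)/5
Take the limit as n -> infinity: L = 1/5.
Since L = 1/5 < 1, the root test implies convergence.

converges


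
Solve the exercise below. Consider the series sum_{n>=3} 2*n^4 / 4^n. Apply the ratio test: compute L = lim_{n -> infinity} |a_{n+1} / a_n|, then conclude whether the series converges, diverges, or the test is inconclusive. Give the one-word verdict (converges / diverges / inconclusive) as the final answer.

Let a_n denote the general term. Form the ratio a_{n+1}/a_n and simplify:
a_{n+1}/a_n = (n + 1)^4/(4*n^4)
Take the limit as n -> infinity: L = 1/4.
Since L = 1/4 < 1, the ratio test implies the series converges.

converges


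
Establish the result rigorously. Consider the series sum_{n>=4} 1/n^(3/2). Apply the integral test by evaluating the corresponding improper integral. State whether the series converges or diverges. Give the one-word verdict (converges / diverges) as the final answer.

Let f(x) = x^(-3/2). Then f is positive, continuous, and decreasing on [4, infinity), so the integral test applies.
Compute the improper integral int_{4}^infinity f(x) dx:
  antiderivative F(x) = -2/sqrt(x).
  As x -> infinity, F(x) -> 0 (since p = 3/2 > 1).
  So int = F(infinity) - F(4) = 0 - (-1) = 1.
  Finite, so by the integral test, the series converges.

converges


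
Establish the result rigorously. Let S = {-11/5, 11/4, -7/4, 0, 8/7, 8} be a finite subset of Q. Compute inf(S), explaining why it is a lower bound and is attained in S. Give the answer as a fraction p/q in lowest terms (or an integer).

S is finite, so inf(S) = min(S).
Sorted increasing:
-11/5, -7/4, 0, 8/7, 11/4, 8
The extremum is -11/5.
For every x in S, x >= -11/5. And -11/5 is in S, so it is attained.
Therefore inf(S) = -11/5.

-11/5


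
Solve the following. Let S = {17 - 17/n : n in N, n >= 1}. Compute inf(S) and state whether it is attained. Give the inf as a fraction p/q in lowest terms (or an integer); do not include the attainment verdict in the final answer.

Analysis:
- Values: 0, 17/2, 34/3, 51/4, ... strictly increasing.
- Minimum is 0 (n=1); inf = 0 (attained).
- 17 - 17/n -> 17 from below; sup = 17, not attained.
Conclusion: inf(S) = 0, attained in S.

0


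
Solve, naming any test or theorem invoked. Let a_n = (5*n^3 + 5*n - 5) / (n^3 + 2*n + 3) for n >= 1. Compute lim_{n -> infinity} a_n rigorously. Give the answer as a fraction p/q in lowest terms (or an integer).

Divide numerator and denominator by n^3, the highest power:
numerator / n^3 = 5 + 5/n^2 - 5/n^3
denominator / n^3 = 1 + 2/n^2 + 3/n^3
As n -> infinity, all terms of the form c/n^k (k >= 1) tend to 0.
So numerator / n^3 -> 5 and denominator / n^3 -> 1.
Therefore lim a_n = 5.

5


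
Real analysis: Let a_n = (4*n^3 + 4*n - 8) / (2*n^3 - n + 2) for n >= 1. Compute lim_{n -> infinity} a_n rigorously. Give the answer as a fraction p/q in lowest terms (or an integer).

Divide numerator and denominator by n^3, the highest power:
numerator / n^3 = 4 + 4/n^2 - 8/n^3
denominator / n^3 = 2 - 1/n^2 + 2/n^3
As n -> infinity, all terms of the form c/n^k (k >= 1) tend to 0.
So numerator / n^3 -> 4 and denominator / n^3 -> 2.
Therefore lim a_n = 2.

2


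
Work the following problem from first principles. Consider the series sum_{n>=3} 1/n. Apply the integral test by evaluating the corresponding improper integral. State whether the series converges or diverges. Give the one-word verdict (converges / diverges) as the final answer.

Let f(x) = 1/x. Then f is positive, continuous, and decreasing on [3, infinity), so the integral test applies.
Compute the improper integral int_{3}^infinity f(x) dx:
  antiderivative F(x) = log(x).
  As x -> infinity, log(x) -> infinity.
  So int = infinity - log(3) = infinity. By the integral test, the series diverges.

diverges


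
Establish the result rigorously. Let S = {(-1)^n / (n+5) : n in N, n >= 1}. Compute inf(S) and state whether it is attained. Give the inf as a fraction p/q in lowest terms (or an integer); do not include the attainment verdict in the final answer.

Analysis:
- Values: -1/6, 1/7, -1/8, 1/9, -1/10, ...
- Positive terms (even n): 1/(2+5), 1/(4+5), ... decreasing -> max = 1/7 (n=2).
- Negative terms (odd n): -1/(1+5), -1/(3+5), ... increasing -> min = -1/6 (n=1).
- So sup = 1/7 (attained at n=2); inf = -1/6 (attained at n=1).
Conclusion: inf(S) = -1/6, attained in S.

-1/6


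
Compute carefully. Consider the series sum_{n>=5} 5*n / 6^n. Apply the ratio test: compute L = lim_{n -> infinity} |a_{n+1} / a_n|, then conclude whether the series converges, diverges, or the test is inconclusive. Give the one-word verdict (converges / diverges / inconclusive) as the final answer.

Let a_n denote the general term. Form the ratio a_{n+1}/a_n and simplify:
a_{n+1}/a_n = (n + 1)/(6*n)
Take the limit as n -> infinity: L = 1/6.
Since L = 1/6 < 1, the ratio test implies the series converges.

converges


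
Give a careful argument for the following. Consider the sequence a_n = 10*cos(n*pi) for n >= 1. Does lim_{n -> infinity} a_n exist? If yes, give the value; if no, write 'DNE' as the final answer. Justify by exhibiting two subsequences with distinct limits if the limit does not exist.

Examine the behaviour of a_n along subsequences.
cos(n*pi) = (-1)^n, so a_n = 10*(-1)^n. a_{2k} = 10 -> 10. a_{2k+1} = -10 -> -10.
Since these two subsequential limits are 10 and -10, distinct, the full sequence cannot converge (a convergent sequence has all subsequences tending to the same limit). So lim a_n does not exist.

DNE


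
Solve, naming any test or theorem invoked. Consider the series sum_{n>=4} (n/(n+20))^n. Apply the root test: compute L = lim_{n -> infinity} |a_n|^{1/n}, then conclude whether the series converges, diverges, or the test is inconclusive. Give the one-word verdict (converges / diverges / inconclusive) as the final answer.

Let a_n denote the general term. Form |a_n|^(1/n) and simplify:
|a_n|^(1/n) = n/(n + 20)
Take the limit as n -> infinity: L = 1.
Since L = 1, the root test is inconclusive. (In fact a_n = (n/(n+20))^n -> e^(-20) != 0, so the nth-term test shows divergence; but the root test itself gives no conclusion.)

inconclusive


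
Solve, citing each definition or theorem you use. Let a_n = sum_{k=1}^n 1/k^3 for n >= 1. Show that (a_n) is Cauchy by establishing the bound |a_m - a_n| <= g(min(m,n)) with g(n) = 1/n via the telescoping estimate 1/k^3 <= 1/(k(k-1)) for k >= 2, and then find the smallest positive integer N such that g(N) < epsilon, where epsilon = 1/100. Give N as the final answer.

For m > n >= 1: |a_m - a_n| = sum_{k=n+1}^m 1/k^3.
Use 1/k^3 <= 1/(k(k-1)) = 1/(k-1) - 1/k for k >= 2 (which holds since k^3 >= k^2 >= k(k-1) for k >= 2):
sum_{k=n+1}^m 1/k^3 <= sum_{k=n+1}^m (1/(k-1) - 1/k) = 1/n - 1/m <= 1/n.
By symmetry the same bound holds with n,m swapped, so |a_m - a_n| <= 1/min(m,n) = g(min(m,n)). Since g(n) -> 0, (a_n) is Cauchy.
Now solve g(N) < 1/100: 1/N < 1/100 <=> N > 1/(1/100) = 100.
The smallest integer strictly greater than 100 is N = 101.
Check: g(101) = 1/101 < 1/100; g(100) = 1/100 >= 1/100. So N = 101.

101


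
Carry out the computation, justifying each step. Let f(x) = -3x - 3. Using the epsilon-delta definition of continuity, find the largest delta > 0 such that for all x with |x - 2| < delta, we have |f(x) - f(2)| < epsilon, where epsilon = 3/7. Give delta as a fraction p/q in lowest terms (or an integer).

We compute f(2) = -3*(2) - 3 = -9.
|f(x) - f(2)| = |-3x - 3 - (-9)| = |-3(x - 2)| = 3|x - 2|.
We need 3|x - 2| < 3/7, i.e. |x - 2| < 3/7 / 3 = 1/7.
So any delta <= 1/7 works. Conversely, if delta > 1/7, then x = 2 + 1/7 satisfies |x - 2| = 1/7 < delta but |f(x) - f(2)| = 3 * 1/7 = 3/7, which is not < 3/7; so no larger delta works.
Hence the largest such delta is 1/7.

1/7


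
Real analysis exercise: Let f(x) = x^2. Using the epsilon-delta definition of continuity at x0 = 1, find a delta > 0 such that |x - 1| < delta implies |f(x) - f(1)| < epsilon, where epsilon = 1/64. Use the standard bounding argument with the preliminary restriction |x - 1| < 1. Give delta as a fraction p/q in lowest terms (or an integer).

Factor: |x^2 - (1)^2| = |x - 1| * |x + 1|.
Impose |x - 1| < 1 first. Then |x + 1| = |(x - 1) + 2*(1)| <= |x - 1| + 2*|1| < 1 + 2 = 3.
So |x^2 - (1)^2| < delta * 3.
We need delta * 3 <= 1/64, i.e. delta <= 1/64/3 = 1/192.
Since 1/192 < 1, this is tighter than 1; take delta = 1/192.
So delta = 1/192 works.

1/192


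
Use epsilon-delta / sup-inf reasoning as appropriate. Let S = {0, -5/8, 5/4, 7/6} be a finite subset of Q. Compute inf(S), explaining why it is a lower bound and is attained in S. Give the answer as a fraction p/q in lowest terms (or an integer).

S is finite, so inf(S) = min(S).
Sorted increasing:
-5/8, 0, 7/6, 5/4
The extremum is -5/8.
For every x in S, x >= -5/8. And -5/8 is in S, so it is attained.
Therefore inf(S) = -5/8.

-5/8


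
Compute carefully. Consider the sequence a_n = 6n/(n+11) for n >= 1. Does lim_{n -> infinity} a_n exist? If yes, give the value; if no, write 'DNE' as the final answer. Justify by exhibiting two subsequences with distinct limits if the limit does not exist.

Examine the behaviour of a_n along subsequences.
Even-n subsequence a_{2k} = 6(2k)/(2k+11) -> 6. Odd-n subsequence a_{2k+1} = 6(2k+1)/(2k+12) -> 6. Both tend to 6, which suggests the limit is 6; verify directly.
|a_n - 6| = |6n - 6(n+11)| / (n+11) = 66/(n+11) < 66/n for every n >= 1.
Given epsilon > 0, choose a positive integer N > 66/epsilon. Then for all n >= N, |a_n - 6| < 66/n <= 66/N < epsilon.
So by the definition of the limit, lim a_n exists and equals 6.

6


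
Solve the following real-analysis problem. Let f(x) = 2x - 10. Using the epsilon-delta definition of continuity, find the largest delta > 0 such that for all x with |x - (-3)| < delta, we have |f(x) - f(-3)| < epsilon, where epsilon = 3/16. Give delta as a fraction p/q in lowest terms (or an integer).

We compute f(-3) = 2*(-3) - 10 = -16.
|f(x) - f(-3)| = |2x - 10 - (-16)| = |2(x - (-3))| = 2|x - (-3)|.
We need 2|x - (-3)| < 3/16, i.e. |x - (-3)| < 3/16 / 2 = 3/32.
So any delta <= 3/32 works. Conversely, if delta > 3/32, then x = -3 + 3/32 satisfies |x - (-3)| = 3/32 < delta but |f(x) - f(-3)| = 2 * 3/32 = 3/16, which is not < 3/16; so no larger delta works.
Hence the largest such delta is 3/32.

3/32


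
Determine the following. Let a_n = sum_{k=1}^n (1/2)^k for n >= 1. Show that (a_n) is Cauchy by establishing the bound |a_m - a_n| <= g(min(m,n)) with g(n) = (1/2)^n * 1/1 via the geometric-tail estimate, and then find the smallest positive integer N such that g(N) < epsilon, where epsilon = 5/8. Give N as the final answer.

For m > n >= 1: |a_m - a_n| = sum_{k=n+1}^m (1/2)^k < sum_{k=n+1}^infinity (1/2)^k = (1/2)^(n+1) / (1 - 1/2) = (1/2)^n * (1/2) * (2/1) = (1/2)^n * 1/1.
So g(n) = (1/2)^n / 1. Since g(n) -> 0, (a_n) is Cauchy.
Now solve g(N) < 5/8: (1/2)^N / 1 < 5/8 <=> 2^N > 1 / (1 * 5/8) = 8/5.
Check powers of 2: 2^0 = 1 <= 8/5, 2^1 = 2 > 8/5.
So the smallest such N is 1. Check: g(1) = 1/(1 * 2) = 1/2 < 5/8.

1
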